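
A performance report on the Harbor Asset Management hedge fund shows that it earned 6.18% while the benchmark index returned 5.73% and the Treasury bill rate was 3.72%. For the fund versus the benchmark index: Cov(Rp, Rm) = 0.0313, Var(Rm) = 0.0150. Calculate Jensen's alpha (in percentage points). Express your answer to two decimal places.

-1.73

β = Cov / Var = 0.0313 / 0.0150 = 2.0867
E[R] = Rf + β(Rm − Rf) = 3.72% + 2.0867 × (5.73% − 3.72%) = 7.9143%
α = Rp − E[R] = 6.18% − 7.9143% = -1.7343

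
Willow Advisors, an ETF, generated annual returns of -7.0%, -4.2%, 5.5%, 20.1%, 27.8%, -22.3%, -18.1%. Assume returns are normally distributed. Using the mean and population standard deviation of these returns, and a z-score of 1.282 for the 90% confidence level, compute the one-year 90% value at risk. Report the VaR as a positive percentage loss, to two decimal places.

21.94

r̄ = (-7 − 4.2 + 5.5 + 20.1 + 27.8 − 22.3 − 18.1) / 7 = 1.80 / 7 = 0.2571%
Population std dev = √[2098.1771 / 7] = 17.3130%
VaR = −(r̄ − z·σ) = −(0.2571 − 1.282 × 17.3130) = −(-21.9382) = 21.9382%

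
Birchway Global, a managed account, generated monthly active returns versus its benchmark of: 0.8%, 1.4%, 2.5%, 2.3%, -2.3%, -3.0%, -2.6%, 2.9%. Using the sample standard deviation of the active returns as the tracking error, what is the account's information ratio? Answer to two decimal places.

Mean return μ = 2.00 / 8 = 0.2500%
Σ(r − μ)² = (0.8 − 0.2500)² + (1.4 − 0.2500)² + (2.5 − 0.2500)² + … = 43.1000
σ = √[43.1000 / 7] = 2.4814%
IR = μ / tracking error = 0.2500 / 2.4814 = 0.1007

0.10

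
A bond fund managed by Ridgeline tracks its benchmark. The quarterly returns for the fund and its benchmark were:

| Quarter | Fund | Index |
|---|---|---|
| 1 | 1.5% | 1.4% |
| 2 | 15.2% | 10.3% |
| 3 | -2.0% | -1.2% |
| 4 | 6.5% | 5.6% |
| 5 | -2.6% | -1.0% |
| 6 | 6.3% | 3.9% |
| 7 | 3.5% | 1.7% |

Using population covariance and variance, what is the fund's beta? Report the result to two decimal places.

1.48

r̄p = 4.0571%,  r̄m = 2.9571%
Cov = Σ(rp − r̄p)(rm − r̄m) / 7 = 20.9424
Var(rm) = Σ(rm − r̄m)² / 7 = 14.1053
β = Cov / Var = 20.9424 / 14.1053 = 1.4847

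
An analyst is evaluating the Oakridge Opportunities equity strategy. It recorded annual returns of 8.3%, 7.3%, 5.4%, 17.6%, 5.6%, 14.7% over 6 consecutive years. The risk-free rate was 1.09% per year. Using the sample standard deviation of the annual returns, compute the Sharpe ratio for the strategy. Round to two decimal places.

1.71

r̄ = (8.3 + 7.3 + 5.4 + 17.6 + 5.6 + 14.7) / 6 = 58.90 / 6 = 9.8167%
Σ(r − r̄)² = 130.3483; sample σ = √(130.3483/5) = 5.1058%
Sharpe = (r̄ − rf) / σ = (9.8167 − 1.09) / 5.1058 = 8.7267 / 5.1058 = 1.7092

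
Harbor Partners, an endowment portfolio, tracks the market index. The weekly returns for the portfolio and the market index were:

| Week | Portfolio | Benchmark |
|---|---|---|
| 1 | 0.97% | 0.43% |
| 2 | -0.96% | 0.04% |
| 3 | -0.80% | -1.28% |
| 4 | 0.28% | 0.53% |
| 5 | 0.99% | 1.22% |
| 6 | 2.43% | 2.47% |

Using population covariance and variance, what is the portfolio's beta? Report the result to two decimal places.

0.92

r̄p = 0.4850%,  r̄m = 0.5683%
Cov = Σ(rp − r̄p)(rm − r̄m) / 6 = 1.1845
Var(rm) = Σ(rm − r̄m)² / 6 = 1.2928
β = Cov / Var = 1.1845 / 1.2928 = 0.9162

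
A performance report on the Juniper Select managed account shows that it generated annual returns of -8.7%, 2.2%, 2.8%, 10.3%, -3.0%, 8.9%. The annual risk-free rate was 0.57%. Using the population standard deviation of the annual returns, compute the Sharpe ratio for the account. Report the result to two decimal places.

r̄ = (-8.7 + 2.2 + 2.8 + 10.3 − 3 + 8.9) / 6 = 2.0833%
Σ(r − r̄)² = (-8.7 − 2.0833)² + (2.2 − 2.0833)² + (2.8 − 2.0833)² + … = 256.6283
σ = √[256.6283 / 6] = 6.5400%
Sharpe = (r̄ − rf) / σ = (2.0833 − 0.57) / 6.5400 = 1.5133 / 6.5400 = 0.2314

0.23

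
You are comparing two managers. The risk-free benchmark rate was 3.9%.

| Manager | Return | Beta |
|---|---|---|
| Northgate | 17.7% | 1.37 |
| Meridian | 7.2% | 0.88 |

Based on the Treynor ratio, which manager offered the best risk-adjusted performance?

Northgate: Treynor = (17.7% − 3.9%) / 1.37 = 10.073
Meridian: Treynor = (7.2% − 3.9%) / 0.88 = 3.750
Highest: Northgate (10.073).

Northgate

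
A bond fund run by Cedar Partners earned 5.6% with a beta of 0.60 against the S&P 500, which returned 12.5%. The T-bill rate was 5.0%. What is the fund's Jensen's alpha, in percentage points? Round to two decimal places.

CAPM expected return = Rf + β(Rm − Rf) = 5.0% + 0.60 × (12.5% − 5.0%) = 5 + 0.60 × 7.50 = 9.5000%
Jensen's α = Rp − E[R] = 5.6% − 9.5000% = -3.9000

-3.90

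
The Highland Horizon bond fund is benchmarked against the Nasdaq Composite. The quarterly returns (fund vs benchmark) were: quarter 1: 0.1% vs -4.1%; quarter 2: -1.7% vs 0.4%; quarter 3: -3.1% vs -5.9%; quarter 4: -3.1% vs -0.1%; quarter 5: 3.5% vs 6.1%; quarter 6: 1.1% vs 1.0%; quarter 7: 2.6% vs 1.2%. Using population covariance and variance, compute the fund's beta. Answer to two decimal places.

r̄p = -0.0857%,  r̄m = -0.2000%
Cov = Σ(rp − r̄p)(rm − r̄m) / 7 = 6.1371
Var(rm) = Σ(rm − r̄m)² / 7 = 13.0229
β = Cov / Var = 6.1371 / 13.0229 = 0.4713

0.47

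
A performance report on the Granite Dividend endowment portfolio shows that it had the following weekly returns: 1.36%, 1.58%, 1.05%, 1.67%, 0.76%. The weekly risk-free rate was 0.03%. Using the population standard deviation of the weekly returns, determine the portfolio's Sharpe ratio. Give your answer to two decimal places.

3.71

r̄ = (1.36 + 1.58 + 1.05 + 1.67 + 0.76) / 5 = 6.420 / 5 = 1.2840%
Σ(r − r̄)² = (1.36 − 1.2840)² + (1.58 − 1.2840)² + (1.05 − 1.2840)² + … = 0.5717
σ = √[0.5717 / 5] = 0.3381%
Sharpe = (r̄ − rf) / σ = (1.2840 − 0.03) / 0.3381 = 1.2540 / 0.3381 = 3.7090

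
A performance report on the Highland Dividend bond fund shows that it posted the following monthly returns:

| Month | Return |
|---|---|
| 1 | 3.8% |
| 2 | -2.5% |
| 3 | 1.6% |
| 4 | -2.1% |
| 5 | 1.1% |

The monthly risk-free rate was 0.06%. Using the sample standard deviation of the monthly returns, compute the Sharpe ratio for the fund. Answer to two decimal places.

μ = (3.8 − 2.5 + 1.6 − 2.1 + 1.1) / 5 = 1.90 / 5 = 0.3800%
Σ(r − μ)² = 28.1480; sample σ = √(28.1480/4) = 2.6527%
Sharpe = (μ − rf) / σ = (0.3800 − 0.06) / 2.6527 = 0.3200 / 2.6527 = 0.1206

0.12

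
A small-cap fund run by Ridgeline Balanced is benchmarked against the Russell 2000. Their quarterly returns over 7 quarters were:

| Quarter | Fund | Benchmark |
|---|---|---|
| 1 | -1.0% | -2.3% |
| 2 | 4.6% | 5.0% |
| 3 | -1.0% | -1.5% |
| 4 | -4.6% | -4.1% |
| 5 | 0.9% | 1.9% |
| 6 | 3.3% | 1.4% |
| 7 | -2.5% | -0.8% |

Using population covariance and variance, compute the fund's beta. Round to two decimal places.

0.97

r̄p = -0.0429%,  r̄m = -0.0571%
Cov = Σ(rp − r̄p)(rm − r̄m) / 7 = 7.7104
Var(rm) = Σ(rm − r̄m)² / 7 = 7.9339
β = Cov / Var = 7.7104 / 7.9339 = 0.9718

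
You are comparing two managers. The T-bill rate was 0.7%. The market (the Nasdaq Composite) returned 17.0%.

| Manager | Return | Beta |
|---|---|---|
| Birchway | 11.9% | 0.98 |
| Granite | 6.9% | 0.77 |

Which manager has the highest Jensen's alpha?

Birchway: α = 11.9% − [0.7% + 0.98 × (17.0% − 0.7%)] = -4.774
Granite: α = 6.9% − [0.7% + 0.77 × (17.0% − 0.7%)] = -6.351
Highest: Birchway (-4.774).

Birchway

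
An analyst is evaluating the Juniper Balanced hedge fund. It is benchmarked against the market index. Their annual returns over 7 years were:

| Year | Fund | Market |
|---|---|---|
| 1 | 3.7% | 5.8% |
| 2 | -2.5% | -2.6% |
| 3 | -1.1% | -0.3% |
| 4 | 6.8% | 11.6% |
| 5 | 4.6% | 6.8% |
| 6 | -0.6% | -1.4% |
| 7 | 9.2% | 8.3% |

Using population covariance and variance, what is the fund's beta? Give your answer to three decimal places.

r̄p = 2.8714%,  r̄m = 4.0286%
Cov = Σ(rp − r̄p)(rm − r̄m) / 7 = 19.2394
Var(rm) = Σ(rm − r̄m)² / 7 = 25.5049
β = Cov / Var = 19.2394 / 25.5049 = 0.7543

0.754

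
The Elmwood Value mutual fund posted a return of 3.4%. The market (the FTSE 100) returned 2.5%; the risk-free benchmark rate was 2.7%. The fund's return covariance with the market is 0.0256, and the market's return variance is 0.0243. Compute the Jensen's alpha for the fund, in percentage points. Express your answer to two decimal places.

0.91

β = Cov / Var = 0.0256 / 0.0243 = 1.0535
E[R] = Rf + β(Rm − Rf) = 2.7% + 1.0535 × (2.5% − 2.7%) = 2.4893%
α = Rp − E[R] = 3.4% − 2.4893% = 0.9107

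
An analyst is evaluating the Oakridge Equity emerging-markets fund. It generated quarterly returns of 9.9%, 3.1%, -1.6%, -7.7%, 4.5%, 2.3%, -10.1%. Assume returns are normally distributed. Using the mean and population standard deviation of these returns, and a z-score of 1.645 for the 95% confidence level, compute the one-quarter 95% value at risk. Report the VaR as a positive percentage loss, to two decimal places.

Mean return μ = 0.40 / 7 = 0.0571%
Σ(r − μ)² = 296.9971; population σ = √(296.9971/7) = 6.5137%
VaR = −(μ − z·σ) = −(0.0571 − 1.645 × 6.5137) = −(-10.6579) = 10.6579%

10.66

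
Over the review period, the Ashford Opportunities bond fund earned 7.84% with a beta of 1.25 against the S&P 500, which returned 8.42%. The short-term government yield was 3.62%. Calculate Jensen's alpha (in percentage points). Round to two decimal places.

-1.78

CAPM expected return = Rf + β(Rm − Rf) = 3.62% + 1.25 × (8.42% − 3.62%) = 3.62 + 1.25 × 4.80 = 9.6200%
Jensen's α = Rp − E[R] = 7.84% − 9.6200% = -1.7800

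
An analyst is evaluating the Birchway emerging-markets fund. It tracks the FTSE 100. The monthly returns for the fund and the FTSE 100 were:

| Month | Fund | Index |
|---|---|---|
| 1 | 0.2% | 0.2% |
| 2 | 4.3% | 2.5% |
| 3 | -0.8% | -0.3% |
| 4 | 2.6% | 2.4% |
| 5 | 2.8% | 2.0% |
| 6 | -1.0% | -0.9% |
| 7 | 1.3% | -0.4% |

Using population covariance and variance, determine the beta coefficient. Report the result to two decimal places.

1.24

r̄p = 1.3429%,  r̄m = 0.7857%
Cov = Σ(rp − r̄p)(rm − r̄m) / 7 = 2.2663
Var(rm) = Σ(rm − r̄m)² / 7 = 1.8269
β = Cov / Var = 2.2663 / 1.8269 = 1.2405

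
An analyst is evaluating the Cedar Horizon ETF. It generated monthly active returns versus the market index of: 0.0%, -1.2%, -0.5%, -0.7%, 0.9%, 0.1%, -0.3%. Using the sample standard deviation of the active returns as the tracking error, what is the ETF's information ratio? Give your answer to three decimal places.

μ = (0 − 1.2 − 0.5 − 0.7 + 0.9 + 0.1 − 0.3) / 7 = -0.2429%
Σ(r − μ)² = 2.6771; sample σ = √(2.6771/6) = 0.6680%
IR = μ / tracking error = -0.2429 / 0.6680 = -0.3636

-0.364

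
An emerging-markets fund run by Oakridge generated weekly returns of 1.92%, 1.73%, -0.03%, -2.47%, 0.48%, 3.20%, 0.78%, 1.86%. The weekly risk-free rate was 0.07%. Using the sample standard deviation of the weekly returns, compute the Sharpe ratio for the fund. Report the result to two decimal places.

0.51

Mean return μ = 7.470 / 8 = 0.9338%
Σ(r − μ)² = (1.92 − 0.9338)² + (1.73 − 0.9338)² + … = 20.3444
σ = √[20.3444 / 7] = 1.7048%
Sharpe = (μ − rf) / σ = (0.9338 − 0.07) / 1.7048 = 0.8638 / 1.7048 = 0.5067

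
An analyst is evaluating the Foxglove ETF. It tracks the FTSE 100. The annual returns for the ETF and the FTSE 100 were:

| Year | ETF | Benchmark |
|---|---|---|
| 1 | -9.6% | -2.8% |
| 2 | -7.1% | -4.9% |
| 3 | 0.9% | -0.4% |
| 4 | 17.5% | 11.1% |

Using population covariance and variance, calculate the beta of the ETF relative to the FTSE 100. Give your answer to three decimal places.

r̄p = 0.4250%,  r̄m = 0.7500%
Cov = Σ(rp − r̄p)(rm − r̄m) / 4 = 63.5713
Var(rm) = Σ(rm − r̄m)² / 4 = 38.2425
β = Cov / Var = 63.5713 / 38.2425 = 1.6623

1.662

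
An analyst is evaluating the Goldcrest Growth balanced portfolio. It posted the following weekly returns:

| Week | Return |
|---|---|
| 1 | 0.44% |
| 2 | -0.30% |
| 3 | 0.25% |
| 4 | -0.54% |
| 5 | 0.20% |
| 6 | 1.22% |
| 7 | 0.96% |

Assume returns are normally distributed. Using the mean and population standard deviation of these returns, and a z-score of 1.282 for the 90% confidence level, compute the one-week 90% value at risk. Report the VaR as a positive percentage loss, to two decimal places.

0.43

Mean return r̄ = 2.230 / 7 = 0.3186%
Σ(r − r̄)² = 2.3773; population σ = √(2.3773/7) = 0.5828%
VaR = −(r̄ − z·σ) = −(0.3186 − 1.282 × 0.5828) = −(-0.4285) = 0.4285%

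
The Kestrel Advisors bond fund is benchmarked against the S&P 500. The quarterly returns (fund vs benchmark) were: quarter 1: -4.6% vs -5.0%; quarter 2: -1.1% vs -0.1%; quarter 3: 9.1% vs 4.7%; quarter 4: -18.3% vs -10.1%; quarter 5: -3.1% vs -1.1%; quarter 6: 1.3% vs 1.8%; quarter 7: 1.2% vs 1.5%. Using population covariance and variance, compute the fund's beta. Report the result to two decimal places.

r̄p = -2.2143%,  r̄m = -1.1857%
Cov = Σ(rp − r̄p)(rm − r̄m) / 7 = 34.2688
Var(rm) = Σ(rm − r̄m)² / 7 = 20.8527
β = Cov / Var = 34.2688 / 20.8527 = 1.6434

1.64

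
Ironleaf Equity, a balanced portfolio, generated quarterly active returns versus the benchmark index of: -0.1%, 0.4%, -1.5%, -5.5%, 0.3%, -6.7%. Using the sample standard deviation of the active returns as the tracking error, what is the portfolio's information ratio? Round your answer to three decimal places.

-0.697

r̄ = (-0.1 + 0.4 − 1.5 − 5.5 + 0.3 − 6.7) / 6 = -2.1833%
Sample std dev = √[49.0483 / 5] = 3.1320%
IR = r̄ / tracking error = -2.1833 / 3.1320 = -0.6971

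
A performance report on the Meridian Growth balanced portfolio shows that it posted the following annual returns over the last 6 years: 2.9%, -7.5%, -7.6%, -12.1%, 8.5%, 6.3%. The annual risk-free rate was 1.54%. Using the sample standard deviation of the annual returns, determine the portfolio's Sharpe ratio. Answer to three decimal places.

-0.365

μ = (2.9 − 7.5 − 7.6 − 12.1 + 8.5 + 6.3) / 6 = -9.50 / 6 = -1.5833%
Sample σ = √[Σ(r − μ)² / 5] = √[365.7283 / 5] = √73.1457 = 8.5525%
Sharpe = (μ − rf) / σ = (-1.5833 − 1.54) / 8.5525 = -3.1233 / 8.5525 = -0.3652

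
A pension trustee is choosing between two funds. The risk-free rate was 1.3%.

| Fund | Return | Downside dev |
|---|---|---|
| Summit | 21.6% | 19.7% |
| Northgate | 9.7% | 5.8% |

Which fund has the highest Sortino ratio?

Summit: Sortino ratio = (21.6% − 1.3%) / 19.7% = 1.030
Northgate: Sortino ratio = (9.7% − 1.3%) / 5.8% = 1.448
Highest: Northgate (1.448).

Northgate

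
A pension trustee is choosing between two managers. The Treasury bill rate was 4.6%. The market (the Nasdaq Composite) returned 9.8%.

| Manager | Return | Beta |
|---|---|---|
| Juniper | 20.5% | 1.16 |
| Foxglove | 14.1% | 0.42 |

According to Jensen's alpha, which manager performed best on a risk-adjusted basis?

Juniper

Juniper: α = 20.5% − [4.6% + 1.16 × (9.8% − 4.6%)] = 9.868
Foxglove: α = 14.1% − [4.6% + 0.42 × (9.8% − 4.6%)] = 7.316
Highest: Juniper (9.868).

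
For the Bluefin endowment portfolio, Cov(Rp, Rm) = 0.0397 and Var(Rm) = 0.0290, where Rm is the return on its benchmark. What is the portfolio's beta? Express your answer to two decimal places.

1.37

β = Cov(Rp, Rm) / Var(Rm) = 0.0397 / 0.0290 = 1.3690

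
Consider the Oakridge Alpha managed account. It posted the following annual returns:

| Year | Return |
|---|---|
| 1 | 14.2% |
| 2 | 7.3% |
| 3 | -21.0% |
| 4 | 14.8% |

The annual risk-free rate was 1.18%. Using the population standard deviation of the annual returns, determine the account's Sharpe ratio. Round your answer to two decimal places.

Mean return r̄ = 15.30 / 4 = 3.8250%
Σ(r − r̄)² = (14.2 − 3.8250)² + (7.3 − 3.8250)² + (-21 − 3.8250)² + … = 856.4475
σ = √[856.4475 / 4] = 14.6326%
Sharpe = (r̄ − rf) / σ = (3.8250 − 1.18) / 14.6326 = 2.6450 / 14.6326 = 0.1808

0.18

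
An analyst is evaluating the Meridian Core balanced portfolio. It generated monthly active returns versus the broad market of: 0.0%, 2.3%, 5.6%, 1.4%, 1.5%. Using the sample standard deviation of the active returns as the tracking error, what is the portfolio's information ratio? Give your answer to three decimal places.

1.032

r̄ = (0 + 2.3 + 5.6 + 1.4 + 1.5) / 5 = 10.80 / 5 = 2.1600%
Σ(r − r̄)² = (0 − 2.1600)² + (2.3 − 2.1600)² + … = 17.5320
sample σ = √(17.5320 / 4) = √4.3830 = 2.0936%
IR = r̄ / tracking error = 2.1600 / 2.0936 = 1.0317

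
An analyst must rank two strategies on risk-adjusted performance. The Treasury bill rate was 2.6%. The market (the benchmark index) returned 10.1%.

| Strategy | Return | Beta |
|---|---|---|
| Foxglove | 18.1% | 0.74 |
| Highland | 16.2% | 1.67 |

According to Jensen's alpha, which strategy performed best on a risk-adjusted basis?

Foxglove: α = 18.1% − [2.6% + 0.74 × (10.1% − 2.6%)] = 9.950
Highland: α = 16.2% − [2.6% + 1.67 × (10.1% − 2.6%)] = 1.075
Highest: Foxglove (9.950).

Foxglove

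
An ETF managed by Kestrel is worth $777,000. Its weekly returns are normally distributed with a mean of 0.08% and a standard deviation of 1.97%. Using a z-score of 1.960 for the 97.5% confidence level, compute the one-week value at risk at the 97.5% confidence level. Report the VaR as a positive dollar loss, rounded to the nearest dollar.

Return at the 97.5% tail: μ − z·σ = 0.08% − 1.960 × 1.97% = 0.08 − 3.8612 = -3.7812%
VaR = −(-3.7812%) × $777,000 = 3.7812% × $777,000 = $29,380

$29,380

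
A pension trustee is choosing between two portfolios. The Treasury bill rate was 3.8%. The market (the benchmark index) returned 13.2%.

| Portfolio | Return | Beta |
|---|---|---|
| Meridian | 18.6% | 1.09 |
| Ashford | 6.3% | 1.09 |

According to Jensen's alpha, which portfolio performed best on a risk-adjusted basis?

Meridian

Meridian: α = 18.6% − [3.8% + 1.09 × (13.2% − 3.8%)] = 4.554
Ashford: α = 6.3% − [3.8% + 1.09 × (13.2% − 3.8%)] = -7.746
Highest: Meridian (4.554).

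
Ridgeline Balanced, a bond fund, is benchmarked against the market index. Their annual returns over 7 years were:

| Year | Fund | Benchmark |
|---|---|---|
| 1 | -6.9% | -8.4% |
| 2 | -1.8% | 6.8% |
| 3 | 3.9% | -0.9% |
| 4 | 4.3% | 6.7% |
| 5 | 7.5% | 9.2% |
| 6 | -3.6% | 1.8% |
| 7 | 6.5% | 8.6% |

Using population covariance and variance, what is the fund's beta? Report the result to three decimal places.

r̄p = 1.4143%,  r̄m = 3.4000%
Cov = Σ(rp − r̄p)(rm − r̄m) / 7 = 22.2543
Var(rm) = Σ(rm − r̄m)² / 7 = 34.7743
β = Cov / Var = 22.2543 / 34.7743 = 0.6400

0.640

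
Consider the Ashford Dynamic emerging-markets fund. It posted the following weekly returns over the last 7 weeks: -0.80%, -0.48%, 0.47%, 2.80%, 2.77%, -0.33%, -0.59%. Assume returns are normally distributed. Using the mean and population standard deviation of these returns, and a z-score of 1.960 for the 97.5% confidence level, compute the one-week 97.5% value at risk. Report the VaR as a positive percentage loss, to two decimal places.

Mean return r̄ = 3.840 / 7 = 0.5486%
Σ(r − r̄)² = 14.9547; population σ = √(14.9547/7) = 1.4616%
VaR = −(r̄ − z·σ) = −(0.5486 − 1.960 × 1.4616) = −(-2.3161) = 2.3161%

2.32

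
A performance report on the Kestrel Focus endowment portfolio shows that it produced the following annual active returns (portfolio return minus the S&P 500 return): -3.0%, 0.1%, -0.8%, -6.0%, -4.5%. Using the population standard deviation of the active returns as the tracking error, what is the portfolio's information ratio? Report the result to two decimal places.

-1.26

Mean return μ = -14.20 / 5 = -2.8400%
Population σ = √[Σ(r − μ)² / 5] = √[25.5720 / 5] = √5.1144 = 2.2615%
IR = μ / tracking error = -2.8400 / 2.2615 = -1.2558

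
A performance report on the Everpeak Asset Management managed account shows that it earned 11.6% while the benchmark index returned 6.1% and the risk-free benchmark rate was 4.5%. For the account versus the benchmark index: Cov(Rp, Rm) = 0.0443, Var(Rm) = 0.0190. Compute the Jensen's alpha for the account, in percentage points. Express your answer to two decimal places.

β = Cov / Var = 0.0443 / 0.0190 = 2.3316
E[R] = Rf + β(Rm − Rf) = 4.5% + 2.3316 × (6.1% − 4.5%) = 8.2306%
α = Rp − E[R] = 11.6% − 8.2306% = 3.3694

3.37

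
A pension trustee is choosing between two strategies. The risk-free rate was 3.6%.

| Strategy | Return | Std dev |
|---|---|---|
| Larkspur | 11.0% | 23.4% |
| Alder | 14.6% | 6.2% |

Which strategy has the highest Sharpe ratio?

Alder

Larkspur: Sharpe ratio = (11.0% − 3.6%) / 23.4% = 0.316
Alder: Sharpe ratio = (14.6% − 3.6%) / 6.2% = 1.774
Highest: Alder (1.774).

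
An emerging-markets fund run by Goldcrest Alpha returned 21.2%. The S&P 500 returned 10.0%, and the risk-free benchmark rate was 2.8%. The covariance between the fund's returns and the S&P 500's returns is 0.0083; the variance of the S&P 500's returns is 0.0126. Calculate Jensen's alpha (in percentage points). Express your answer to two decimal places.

β = Cov / Var = 0.0083 / 0.0126 = 0.6587
E[R] = Rf + β(Rm − Rf) = 2.8% + 0.6587 × (10.0% − 2.8%) = 7.5426%
α = Rp − E[R] = 21.2% − 7.5426% = 13.6574

13.66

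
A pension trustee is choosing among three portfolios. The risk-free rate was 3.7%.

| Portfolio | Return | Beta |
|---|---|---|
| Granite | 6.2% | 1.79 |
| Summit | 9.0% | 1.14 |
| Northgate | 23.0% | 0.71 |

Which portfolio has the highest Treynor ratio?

Northgate

Granite: Treynor = (6.2% − 3.7%) / 1.79 = 1.397
Summit: Treynor = (9.0% − 3.7%) / 1.14 = 4.649
Northgate: Treynor = (23.0% − 3.7%) / 0.71 = 27.183
Highest: Northgate (27.183).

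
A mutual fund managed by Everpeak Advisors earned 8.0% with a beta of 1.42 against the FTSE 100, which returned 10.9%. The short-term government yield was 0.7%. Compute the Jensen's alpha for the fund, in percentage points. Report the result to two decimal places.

-7.18

CAPM expected return = Rf + β(Rm − Rf) = 0.7% + 1.42 × (10.9% − 0.7%) = 0.7 + 1.42 × 10.20 = 15.1840%
Jensen's α = Rp − E[R] = 8.0% − 15.1840% = -7.1840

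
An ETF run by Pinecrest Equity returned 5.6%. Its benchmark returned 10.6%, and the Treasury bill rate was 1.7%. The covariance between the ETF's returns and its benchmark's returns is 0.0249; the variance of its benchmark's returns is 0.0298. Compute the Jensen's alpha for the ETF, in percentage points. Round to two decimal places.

-3.54

β = Cov / Var = 0.0249 / 0.0298 = 0.8356
E[R] = Rf + β(Rm − Rf) = 1.7% + 0.8356 × (10.6% − 1.7%) = 9.1368%
α = Rp − E[R] = 5.6% − 9.1368% = -3.5368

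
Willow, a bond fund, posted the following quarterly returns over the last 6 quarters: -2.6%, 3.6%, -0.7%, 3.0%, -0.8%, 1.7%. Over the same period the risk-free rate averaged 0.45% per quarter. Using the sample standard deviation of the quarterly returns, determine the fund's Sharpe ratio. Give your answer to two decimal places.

r̄ = (-2.6 + 3.6 − 0.7 + 3 − 0.8 + 1.7) / 6 = 0.7000%
Σ(r − r̄)² = (-2.6 − 0.7000)² + (3.6 − 0.7000)² + (-0.7 − 0.7000)² + … = 29.8000
sample σ = √(29.8000 / 5) = √5.9600 = 2.4413%
Sharpe = (r̄ − rf) / σ = (0.7000 − 0.45) / 2.4413 = 0.2500 / 2.4413 = 0.1024

0.10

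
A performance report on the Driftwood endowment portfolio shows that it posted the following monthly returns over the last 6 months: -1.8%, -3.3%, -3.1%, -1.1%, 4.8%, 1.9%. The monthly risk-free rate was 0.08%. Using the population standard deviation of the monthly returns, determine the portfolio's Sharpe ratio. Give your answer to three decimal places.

-0.177

Mean return r̄ = -2.60 / 6 = -0.4333%
Population std dev = √[50.4733 / 6] = 2.9004%
Sharpe = (r̄ − rf) / σ = (-0.4333 − 0.08) / 2.9004 = -0.5133 / 2.9004 = -0.1770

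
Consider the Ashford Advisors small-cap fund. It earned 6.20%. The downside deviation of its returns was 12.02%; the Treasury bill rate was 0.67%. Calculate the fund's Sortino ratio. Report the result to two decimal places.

0.46

Sortino = (Rp − Rf) / σd = (6.20% − 0.67%) / 12.02% = 5.53% / 12.02% = 0.4601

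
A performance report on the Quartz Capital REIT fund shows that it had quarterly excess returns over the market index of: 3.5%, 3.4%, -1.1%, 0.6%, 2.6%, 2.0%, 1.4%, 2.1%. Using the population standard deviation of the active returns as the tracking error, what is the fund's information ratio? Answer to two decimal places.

r̄ = (3.5 + 3.4 − 1.1 + 0.6 + 2.6 + 2 + 1.4 + 2.1) / 8 = 1.8125%
Σ(r − r̄)² = (3.5 − 1.8125)² + (3.4 − 1.8125)² + … = 16.2288
population σ = √(16.2288 / 8) = √2.0286 = 1.4243%
IR = r̄ / tracking error = 1.8125 / 1.4243 = 1.2726

1.27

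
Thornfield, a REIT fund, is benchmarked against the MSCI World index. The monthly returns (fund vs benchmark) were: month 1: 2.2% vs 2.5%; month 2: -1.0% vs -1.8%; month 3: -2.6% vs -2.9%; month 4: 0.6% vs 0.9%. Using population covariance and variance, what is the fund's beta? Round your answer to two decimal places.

0.83

r̄p = -0.2000%,  r̄m = -0.3250%
Cov = Σ(rp − r̄p)(rm − r̄m) / 4 = 3.7800
Var(rm) = Σ(rm − r̄m)² / 4 = 4.5719
β = Cov / Var = 3.7800 / 4.5719 = 0.8268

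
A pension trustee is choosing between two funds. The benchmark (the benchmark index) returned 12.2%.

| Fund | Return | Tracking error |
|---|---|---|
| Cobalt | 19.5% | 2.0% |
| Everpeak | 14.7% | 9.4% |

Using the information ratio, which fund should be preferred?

Cobalt

Cobalt: IR = (19.5% − 12.2%) / 2.0% = 3.650
Everpeak: IR = (14.7% − 12.2%) / 9.4% = 0.266
Highest: Cobalt (3.650).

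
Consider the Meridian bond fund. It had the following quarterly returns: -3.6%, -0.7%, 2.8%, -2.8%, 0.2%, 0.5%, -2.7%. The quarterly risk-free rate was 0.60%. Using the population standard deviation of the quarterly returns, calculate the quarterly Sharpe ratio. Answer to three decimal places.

Mean return μ = -6.30 / 7 = -0.9000%
Population std dev = √[31.0400 / 7] = 2.1058%
Sharpe = (μ − rf) / σ = (-0.9000 − 0.6) / 2.1058 = -1.5000 / 2.1058 = -0.7123

-0.712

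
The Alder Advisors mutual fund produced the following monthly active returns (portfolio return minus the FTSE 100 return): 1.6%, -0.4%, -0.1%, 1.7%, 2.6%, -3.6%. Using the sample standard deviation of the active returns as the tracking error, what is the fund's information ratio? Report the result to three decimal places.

Mean return r̄ = 1.80 / 6 = 0.3000%
Σ(r − r̄)² = 24.8000; sample σ = √(24.8000/5) = 2.2271%
IR = r̄ / tracking error = 0.3000 / 2.2271 = 0.1347

0.135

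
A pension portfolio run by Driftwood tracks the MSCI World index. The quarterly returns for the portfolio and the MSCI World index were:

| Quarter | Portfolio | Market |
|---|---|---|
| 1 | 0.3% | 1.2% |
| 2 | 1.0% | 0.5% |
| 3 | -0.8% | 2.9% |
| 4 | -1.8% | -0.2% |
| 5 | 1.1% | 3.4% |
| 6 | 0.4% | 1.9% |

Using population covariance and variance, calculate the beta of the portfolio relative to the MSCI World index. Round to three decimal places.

0.320

r̄p = 0.0333%,  r̄m = 1.6167%
Cov = Σ(rp − r̄p)(rm − r̄m) / 6 = 0.5128
Var(rm) = Σ(rm − r̄m)² / 6 = 1.6047
β = Cov / Var = 0.5128 / 1.6047 = 0.3196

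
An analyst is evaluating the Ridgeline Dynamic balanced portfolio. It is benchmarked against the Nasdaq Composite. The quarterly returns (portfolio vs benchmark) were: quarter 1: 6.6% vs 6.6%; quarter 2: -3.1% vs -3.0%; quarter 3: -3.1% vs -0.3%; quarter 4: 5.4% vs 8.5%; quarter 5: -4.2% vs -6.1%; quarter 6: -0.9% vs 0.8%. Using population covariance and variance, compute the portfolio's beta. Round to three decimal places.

r̄p = 0.1167%,  r̄m = 1.0833%
Cov = Σ(rp − r̄p)(rm − r̄m) / 6 = 20.6386
Var(rm) = Σ(rm − r̄m)² / 6 = 25.9514
β = Cov / Var = 20.6386 / 25.9514 = 0.7953

0.795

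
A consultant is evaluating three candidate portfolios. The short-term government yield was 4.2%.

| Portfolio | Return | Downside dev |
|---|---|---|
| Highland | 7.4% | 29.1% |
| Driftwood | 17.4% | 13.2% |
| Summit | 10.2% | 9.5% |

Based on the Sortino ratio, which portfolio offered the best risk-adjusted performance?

Highland: Sortino ratio = (7.4% − 4.2%) / 29.1% = 0.110
Driftwood: Sortino ratio = (17.4% − 4.2%) / 13.2% = 1.000
Summit: Sortino ratio = (10.2% − 4.2%) / 9.5% = 0.632
Highest: Driftwood (1.000).

Driftwood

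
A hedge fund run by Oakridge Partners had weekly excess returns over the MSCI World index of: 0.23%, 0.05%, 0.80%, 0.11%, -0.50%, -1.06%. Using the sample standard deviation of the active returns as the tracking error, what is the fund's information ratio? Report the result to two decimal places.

-0.10

r̄ = (0.23 + 0.05 + 0.8 + 0.11 − 0.5 − 1.06) / 6 = -0.370 / 6 = -0.0617%
Sample std dev = √[2.0583 / 5] = 0.6416%
IR = r̄ / tracking error = -0.0617 / 0.6416 = -0.0962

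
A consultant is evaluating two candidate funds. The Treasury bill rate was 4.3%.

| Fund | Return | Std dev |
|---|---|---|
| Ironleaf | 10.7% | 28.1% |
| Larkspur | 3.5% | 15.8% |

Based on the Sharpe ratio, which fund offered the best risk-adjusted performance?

Ironleaf: Sharpe ratio = (10.7% − 4.3%) / 28.1% = 0.228
Larkspur: Sharpe ratio = (3.5% − 4.3%) / 15.8% = -0.051
Highest: Ironleaf (0.228).

Ironleaf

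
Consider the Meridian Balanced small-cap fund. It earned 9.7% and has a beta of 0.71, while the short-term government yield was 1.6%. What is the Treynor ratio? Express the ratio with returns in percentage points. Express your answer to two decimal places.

11.41

Treynor = (Rp − Rf) / β = (9.7% − 1.6%) / 0.71 = 8.10 / 0.71 = 11.4085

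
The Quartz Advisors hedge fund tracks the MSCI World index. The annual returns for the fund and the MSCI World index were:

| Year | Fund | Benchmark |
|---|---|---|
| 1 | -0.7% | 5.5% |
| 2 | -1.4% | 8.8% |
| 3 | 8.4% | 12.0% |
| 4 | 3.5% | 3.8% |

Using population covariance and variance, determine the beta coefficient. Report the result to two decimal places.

r̄p = 2.4500%,  r̄m = 7.5250%
Cov = Σ(rp − r̄p)(rm − r̄m) / 4 = 6.0463
Var(rm) = Σ(rm − r̄m)² / 4 = 9.9069
β = Cov / Var = 6.0463 / 9.9069 = 0.6103

0.61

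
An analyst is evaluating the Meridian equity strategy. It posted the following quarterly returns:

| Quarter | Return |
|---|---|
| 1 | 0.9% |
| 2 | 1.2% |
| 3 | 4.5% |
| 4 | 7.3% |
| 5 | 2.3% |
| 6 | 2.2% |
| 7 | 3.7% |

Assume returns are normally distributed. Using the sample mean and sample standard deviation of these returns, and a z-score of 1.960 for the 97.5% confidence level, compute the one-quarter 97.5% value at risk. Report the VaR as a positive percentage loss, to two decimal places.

μ = (0.9 + 1.2 + 4.5 + 7.3 + 2.3 + 2.2 + 3.7) / 7 = 3.1571%
Sample std dev = √[29.8371 / 6] = 2.2300%
VaR = −(μ − z·σ) = −(3.1571 − 1.960 × 2.2300) = −(-1.2137) = 1.2137%

1.21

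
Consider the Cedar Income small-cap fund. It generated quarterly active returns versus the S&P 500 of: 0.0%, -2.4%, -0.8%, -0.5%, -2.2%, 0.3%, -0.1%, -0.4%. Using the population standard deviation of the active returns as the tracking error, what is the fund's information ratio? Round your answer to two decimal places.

Mean return μ = -6.10 / 8 = -0.7625%
Σ(r − μ)² = 7.0988; population σ = √(7.0988/8) = 0.9420%
IR = μ / tracking error = -0.7625 / 0.9420 = -0.8094

-0.81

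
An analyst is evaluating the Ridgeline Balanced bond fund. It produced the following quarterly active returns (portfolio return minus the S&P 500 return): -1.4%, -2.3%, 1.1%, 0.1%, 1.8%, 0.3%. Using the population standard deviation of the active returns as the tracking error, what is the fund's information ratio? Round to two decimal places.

r̄ = (-1.4 − 2.3 + 1.1 + 0.1 + 1.8 + 0.3) / 6 = -0.0667%
Population σ = √[Σ(r − r̄)² / 6] = √[11.7733 / 6] = √1.9622 = 1.4008%
IR = r̄ / tracking error = -0.0667 / 1.4008 = -0.0476

-0.05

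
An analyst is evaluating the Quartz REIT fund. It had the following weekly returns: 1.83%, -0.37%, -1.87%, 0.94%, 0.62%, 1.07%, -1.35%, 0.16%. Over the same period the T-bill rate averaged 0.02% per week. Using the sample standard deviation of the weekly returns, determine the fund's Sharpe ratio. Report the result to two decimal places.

Mean return r̄ = 1.030 / 8 = 0.1288%
Σ(r − r̄)² = 11.1111; sample σ = √(11.1111/7) = 1.2599%
Sharpe = (r̄ − rf) / σ = (0.1288 − 0.02) / 1.2599 = 0.1088 / 1.2599 = 0.0864

0.09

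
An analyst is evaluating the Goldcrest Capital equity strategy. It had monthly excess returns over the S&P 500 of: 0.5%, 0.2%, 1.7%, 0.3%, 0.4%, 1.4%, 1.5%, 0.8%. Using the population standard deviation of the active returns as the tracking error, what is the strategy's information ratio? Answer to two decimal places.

r̄ = (0.5 + 0.2 + 1.7 + 0.3 + 0.4 + 1.4 + 1.5 + 0.8) / 8 = 0.8500%
Population σ = √[Σ(r − r̄)² / 8] = √[2.5000 / 8] = √0.3125 = 0.5590%
IR = r̄ / tracking error = 0.8500 / 0.5590 = 1.5206

1.52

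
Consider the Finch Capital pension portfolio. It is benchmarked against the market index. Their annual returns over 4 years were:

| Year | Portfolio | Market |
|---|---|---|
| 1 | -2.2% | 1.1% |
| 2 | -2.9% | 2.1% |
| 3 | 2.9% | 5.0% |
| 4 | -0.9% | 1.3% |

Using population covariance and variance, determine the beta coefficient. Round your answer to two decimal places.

1.25

r̄p = -0.7750%,  r̄m = 2.3750%
Cov = Σ(rp − r̄p)(rm − r̄m) / 4 = 3.0456
Var(rm) = Σ(rm − r̄m)² / 4 = 2.4369
β = Cov / Var = 3.0456 / 2.4369 = 1.2498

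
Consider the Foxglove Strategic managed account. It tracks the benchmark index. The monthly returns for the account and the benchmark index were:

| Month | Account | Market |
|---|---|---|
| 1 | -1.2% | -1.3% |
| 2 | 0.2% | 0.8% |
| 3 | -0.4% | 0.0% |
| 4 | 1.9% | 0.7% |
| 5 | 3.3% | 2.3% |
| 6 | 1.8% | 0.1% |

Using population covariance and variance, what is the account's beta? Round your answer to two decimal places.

1.20

r̄p = 0.9333%,  r̄m = 0.4333%
Cov = Σ(rp − r̄p)(rm − r̄m) / 6 = 1.3989
Var(rm) = Σ(rm − r̄m)² / 6 = 1.1656
β = Cov / Var = 1.3989 / 1.1656 = 1.2002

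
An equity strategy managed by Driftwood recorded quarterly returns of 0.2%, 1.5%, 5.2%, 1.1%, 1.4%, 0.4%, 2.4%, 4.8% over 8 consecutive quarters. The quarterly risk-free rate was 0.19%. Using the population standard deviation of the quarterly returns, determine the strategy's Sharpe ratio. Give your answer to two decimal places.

Mean return μ = 17.00 / 8 = 2.1250%
Σ(r − μ)² = (0.2 − 2.1250)² + (1.5 − 2.1250)² + (5.2 − 2.1250)² + … = 25.3350
σ = √[25.3350 / 8] = 1.7796%
Sharpe = (μ − rf) / σ = (2.1250 − 0.19) / 1.7796 = 1.9350 / 1.7796 = 1.0873

1.09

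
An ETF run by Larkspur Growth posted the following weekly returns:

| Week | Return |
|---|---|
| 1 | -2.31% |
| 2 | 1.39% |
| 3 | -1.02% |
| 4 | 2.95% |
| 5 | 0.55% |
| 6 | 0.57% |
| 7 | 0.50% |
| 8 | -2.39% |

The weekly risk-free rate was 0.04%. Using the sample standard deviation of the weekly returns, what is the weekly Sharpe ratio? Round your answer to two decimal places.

-0.01

Mean return r̄ = 0.240 / 8 = 0.0300%
Σ(r − r̄)² = 23.5934; sample σ = √(23.5934/7) = 1.8359%
Sharpe = (r̄ − rf) / σ = (0.0300 − 0.04) / 1.8359 = -0.0100 / 1.8359 = -0.0054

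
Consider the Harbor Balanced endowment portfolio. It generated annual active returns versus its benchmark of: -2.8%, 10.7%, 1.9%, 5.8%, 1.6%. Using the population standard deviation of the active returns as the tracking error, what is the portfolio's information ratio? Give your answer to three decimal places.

0.758

μ = (-2.8 + 10.7 + 1.9 + 5.8 + 1.6) / 5 = 17.20 / 5 = 3.4400%
Population σ = √[Σ(r − μ)² / 5] = √[102.9720 / 5] = √20.5944 = 4.5381%
IR = μ / tracking error = 3.4400 / 4.5381 = 0.7580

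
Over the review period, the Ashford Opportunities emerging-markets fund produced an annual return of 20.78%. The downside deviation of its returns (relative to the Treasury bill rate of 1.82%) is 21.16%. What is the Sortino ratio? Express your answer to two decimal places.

Sortino = (Rp − Rf) / σd = (20.78% − 1.82%) / 21.16% = 18.96% / 21.16% = 0.8960

0.90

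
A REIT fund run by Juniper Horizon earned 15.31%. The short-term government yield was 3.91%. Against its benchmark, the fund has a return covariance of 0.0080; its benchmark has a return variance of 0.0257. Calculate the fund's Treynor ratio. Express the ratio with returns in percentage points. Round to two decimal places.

β = Cov / Var = 0.0080 / 0.0257 = 0.3113
Treynor = (Rp − Rf) / β = (15.31% − 3.91%) / 0.3113 = 11.40 / 0.3113 = 36.6206

36.62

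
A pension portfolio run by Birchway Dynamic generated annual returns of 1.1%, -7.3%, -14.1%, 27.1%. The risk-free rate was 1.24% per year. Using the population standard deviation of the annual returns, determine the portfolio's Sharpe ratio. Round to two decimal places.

Mean return r̄ = 6.80 / 4 = 1.7000%
Population std dev = √[976.1600 / 4] = 15.6218%
Sharpe = (r̄ − rf) / σ = (1.7000 − 1.24) / 15.6218 = 0.4600 / 15.6218 = 0.0294

0.03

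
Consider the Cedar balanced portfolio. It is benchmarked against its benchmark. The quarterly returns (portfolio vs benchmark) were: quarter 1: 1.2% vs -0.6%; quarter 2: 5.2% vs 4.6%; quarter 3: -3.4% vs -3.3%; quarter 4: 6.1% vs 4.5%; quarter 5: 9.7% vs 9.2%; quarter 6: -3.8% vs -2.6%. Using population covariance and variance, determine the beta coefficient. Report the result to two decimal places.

1.09

r̄p = 2.5000%,  r̄m = 1.9667%
Cov = Σ(rp − r̄p)(rm − r̄m) / 6 = 21.9150
Var(rm) = Σ(rm − r̄m)² / 6 = 20.1422
β = Cov / Var = 21.9150 / 20.1422 = 1.0880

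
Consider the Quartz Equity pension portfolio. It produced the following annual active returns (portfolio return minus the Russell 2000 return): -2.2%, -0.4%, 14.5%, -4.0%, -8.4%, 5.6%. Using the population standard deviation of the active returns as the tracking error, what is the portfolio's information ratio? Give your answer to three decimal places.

μ = (-2.2 − 0.4 + 14.5 − 4 − 8.4 + 5.6) / 6 = 0.8500%
Σ(r − μ)² = (-2.2 − 0.8500)² + (-0.4 − 0.8500)² + … = 328.8350
σ = √[328.8350 / 6] = 7.4031%
IR = μ / tracking error = 0.8500 / 7.4031 = 0.1148

0.115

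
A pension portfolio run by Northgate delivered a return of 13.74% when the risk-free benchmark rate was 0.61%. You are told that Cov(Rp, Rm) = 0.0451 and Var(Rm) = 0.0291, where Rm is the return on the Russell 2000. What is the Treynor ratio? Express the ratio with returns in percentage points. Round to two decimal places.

β = Cov / Var = 0.0451 / 0.0291 = 1.5498
Treynor = (Rp − Rf) / β = (13.74% − 0.61%) / 1.5498 = 13.13 / 1.5498 = 8.4721

8.47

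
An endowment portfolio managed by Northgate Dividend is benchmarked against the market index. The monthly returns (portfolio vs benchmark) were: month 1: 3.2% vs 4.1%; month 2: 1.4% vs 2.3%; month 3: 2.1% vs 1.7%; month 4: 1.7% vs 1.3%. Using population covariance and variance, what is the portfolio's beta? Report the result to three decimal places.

0.519

r̄p = 2.1000%,  r̄m = 2.3500%
Cov = Σ(rp − r̄p)(rm − r̄m) / 4 = 0.5950
Var(rm) = Σ(rm − r̄m)² / 4 = 1.1475
β = Cov / Var = 0.5950 / 1.1475 = 0.5185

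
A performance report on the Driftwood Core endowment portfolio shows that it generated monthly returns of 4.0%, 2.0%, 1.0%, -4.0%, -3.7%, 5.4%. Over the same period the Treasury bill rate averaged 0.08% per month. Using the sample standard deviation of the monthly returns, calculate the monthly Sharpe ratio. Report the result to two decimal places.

0.18

Mean return μ = 4.70 / 6 = 0.7833%
Σ(r − μ)² = (4 − 0.7833)² + (2 − 0.7833)² + (1 − 0.7833)² + … = 76.1683
σ = √[76.1683 / 5] = 3.9030%
Sharpe = (μ − rf) / σ = (0.7833 − 0.08) / 3.9030 = 0.7033 / 3.9030 = 0.1802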